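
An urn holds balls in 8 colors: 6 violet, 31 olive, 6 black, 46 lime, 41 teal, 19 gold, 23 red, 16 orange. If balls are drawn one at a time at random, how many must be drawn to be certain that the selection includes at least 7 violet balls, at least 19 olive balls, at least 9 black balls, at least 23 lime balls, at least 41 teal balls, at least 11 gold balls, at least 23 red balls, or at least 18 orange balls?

Each of the 8 colors has its own threshold; avoid all of them simultaneously.
The worst case stops just short of every target: 6 violet, 18 olive, all 6 black, 22 lime, 40 teal, 10 gold, 22 red, all 16 orange — 6 + 18 + 6 + 22 + 40 + 10 + 22 + 16 = 140 balls.
One more ball must push some color to its target, so 140 + 1 = 141.

141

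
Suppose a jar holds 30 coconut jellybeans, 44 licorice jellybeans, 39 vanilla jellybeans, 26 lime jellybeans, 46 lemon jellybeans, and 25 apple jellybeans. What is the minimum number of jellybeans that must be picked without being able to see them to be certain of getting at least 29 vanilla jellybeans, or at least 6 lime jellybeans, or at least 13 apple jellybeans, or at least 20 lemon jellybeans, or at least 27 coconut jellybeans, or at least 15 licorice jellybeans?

The worst case stops just short of every target: 26 coconut, 14 licorice, 28 vanilla, 5 lime, 19 lemon, 12 apple — 26 + 14 + 28 + 5 + 19 + 12 = 104 jellybeans.
One more jellybean must push some flavor to its target, so 104 + 1 = 105.

105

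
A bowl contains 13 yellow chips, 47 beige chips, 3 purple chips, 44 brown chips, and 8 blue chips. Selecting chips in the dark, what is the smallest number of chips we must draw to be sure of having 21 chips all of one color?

In the worst case we take at most 20 of each color, but all 13 yellow, all 3 purple, and all 8 blue (fewer than 20), giving 13 + 20 + 3 + 20 + 8 = 64.
One more chip then forces some color to 21, so 64 + 1 = 65.

65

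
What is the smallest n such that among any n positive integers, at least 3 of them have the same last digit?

There are 10 possible last digits acting as pigeonholes.
With 10 × 2 = 20 positive integers we could place exactly 2 in each, with no class reaching 3.
One more forces some class to hold 3, so 20 + 1 = 21.

21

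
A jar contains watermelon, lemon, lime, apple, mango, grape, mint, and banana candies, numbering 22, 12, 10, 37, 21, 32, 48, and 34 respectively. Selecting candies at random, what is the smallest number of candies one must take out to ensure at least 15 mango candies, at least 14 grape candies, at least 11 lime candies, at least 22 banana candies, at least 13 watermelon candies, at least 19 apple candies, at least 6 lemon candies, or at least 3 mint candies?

96

The worst case stops just short of every target: 12 watermelon, 5 lemon, 10 lime, 18 apple, 14 mango, 13 grape, 2 mint, 21 banana — 12 + 5 + 10 + 18 + 14 + 13 + 2 + 21 = 95 candies.
One more candy must push some flavor to its target, so 95 + 1 = 96.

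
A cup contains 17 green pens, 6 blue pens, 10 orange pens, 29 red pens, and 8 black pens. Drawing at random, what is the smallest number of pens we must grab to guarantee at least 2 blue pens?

66

The worst case draws every non-blue pen first: 17 + 10 + 29 + 8 = 64.
The next 2 draws are then forced to be blue, giving 64 + 2 = 66.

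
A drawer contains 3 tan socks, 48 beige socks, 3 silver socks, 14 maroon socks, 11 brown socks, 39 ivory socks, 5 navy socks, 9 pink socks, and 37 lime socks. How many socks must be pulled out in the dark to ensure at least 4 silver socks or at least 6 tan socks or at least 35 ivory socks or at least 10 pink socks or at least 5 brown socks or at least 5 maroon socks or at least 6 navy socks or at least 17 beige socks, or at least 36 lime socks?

114

Each of the 9 colors has its own threshold; avoid all of them simultaneously.
The worst case stops just short of every target: all 3 tan, 16 beige, 3 silver, 4 maroon, 4 brown, 34 ivory, 5 navy, 9 pink, 35 lime — 3 + 16 + 3 + 4 + 4 + 34 + 5 + 9 + 35 = 113 socks.
One more sock must push some color to its target, so 113 + 1 = 114.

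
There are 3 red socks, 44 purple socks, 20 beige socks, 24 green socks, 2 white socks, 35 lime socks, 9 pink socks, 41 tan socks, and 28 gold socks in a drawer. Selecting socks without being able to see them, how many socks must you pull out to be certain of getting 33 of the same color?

Treat the 9 colors as pigeonholes.
In the worst case we take at most 32 of each color, but all 3 red, all 20 beige, all 24 green, all 2 white, all 9 pink, and all 28 gold (fewer than 32), giving 3 + 32 + 20 + 24 + 2 + 32 + 9 + 32 + 28 = 182.
One more sock then forces some color to 33, so 182 + 1 = 183.

183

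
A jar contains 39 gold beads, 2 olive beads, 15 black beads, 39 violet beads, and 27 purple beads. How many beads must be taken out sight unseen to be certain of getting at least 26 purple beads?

121

The worst case draws every non-purple bead first: 39 + 2 + 15 + 39 = 95.
The next 26 draws are then forced to be purple, giving 95 + 26 = 121.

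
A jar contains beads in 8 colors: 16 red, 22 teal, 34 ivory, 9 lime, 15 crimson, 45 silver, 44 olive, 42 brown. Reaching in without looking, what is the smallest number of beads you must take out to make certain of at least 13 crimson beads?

The worst case draws every non-crimson bead first: 16 + 22 + 34 + 9 + 45 + 44 + 42 = 212.
The next 13 draws are then forced to be crimson, giving 212 + 13 = 225.

225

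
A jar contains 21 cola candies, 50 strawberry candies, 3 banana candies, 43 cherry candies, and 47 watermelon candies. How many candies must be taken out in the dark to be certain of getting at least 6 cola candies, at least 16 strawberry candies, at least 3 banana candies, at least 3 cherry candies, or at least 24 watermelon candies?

Each of the 5 flavors has its own threshold; avoid all of them simultaneously.
The worst case stops just short of every target: 5 cola, 15 strawberry, 2 banana, 2 cherry, 23 watermelon — 5 + 15 + 2 + 2 + 23 = 47 candies.
One more candy must push some flavor to its target, so 47 + 1 = 48.

48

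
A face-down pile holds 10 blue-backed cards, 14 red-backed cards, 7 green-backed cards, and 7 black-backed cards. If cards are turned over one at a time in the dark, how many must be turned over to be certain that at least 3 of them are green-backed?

34

The worst case draws every non-green-backed card first: 10 + 14 + 7 = 31.
The next 3 draws are then forced to be green-backed, giving 31 + 3 = 34.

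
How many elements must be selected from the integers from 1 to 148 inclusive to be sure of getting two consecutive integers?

75

Partition {1, …, 148} into 74 pairs: {1,2}, {3,4}, …, {147,148}.
Choosing 74 integers — say the 74 even numbers 2, 4, …, 148 — takes one from each pair and avoids the property.
Choosing 75 forces two into the same pair by pigeonhole, and those are consecutive. So 75.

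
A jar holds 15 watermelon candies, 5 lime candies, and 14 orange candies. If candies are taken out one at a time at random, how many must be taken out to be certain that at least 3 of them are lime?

32

The worst case draws every non-lime candy first: 15 + 14 = 29.
The next 3 draws are then forced to be lime, giving 29 + 3 = 32.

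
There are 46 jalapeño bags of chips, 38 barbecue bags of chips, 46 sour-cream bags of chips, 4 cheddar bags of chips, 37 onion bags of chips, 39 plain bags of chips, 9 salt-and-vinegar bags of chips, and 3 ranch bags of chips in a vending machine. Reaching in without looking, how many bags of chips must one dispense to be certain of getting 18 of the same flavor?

Treat the 8 flavors as pigeonholes.
In the worst case we take at most 17 of each flavor, but all 4 cheddar, all 9 salt-and-vinegar, and all 3 ranch (fewer than 17), giving 17 + 17 + 17 + 4 + 17 + 17 + 9 + 3 = 101.
One more bag of chips then forces some flavor to 18, so 101 + 1 = 102.

102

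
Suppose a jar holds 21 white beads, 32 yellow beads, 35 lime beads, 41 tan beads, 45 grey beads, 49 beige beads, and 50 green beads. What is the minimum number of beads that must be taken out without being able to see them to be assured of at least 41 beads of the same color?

249

In the worst case we take at most 40 of each color, but all 21 white, all 32 yellow, and all 35 lime (fewer than 40), giving 21 + 32 + 35 + 40 + 40 + 40 + 40 = 248.
One more bead then forces some color to 41, so 248 + 1 = 249.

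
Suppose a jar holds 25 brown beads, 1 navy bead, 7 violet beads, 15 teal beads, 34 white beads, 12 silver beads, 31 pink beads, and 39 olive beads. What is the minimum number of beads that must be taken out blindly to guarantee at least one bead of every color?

The hardest color to obtain is navy: we could draw every other bead first — 164 − 1 = 163 beads — without a single navy one.
The next draw must be navy, so 163 + 1 = 164.

164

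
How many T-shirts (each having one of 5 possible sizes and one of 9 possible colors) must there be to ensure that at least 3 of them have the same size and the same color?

There are 5 × 9 = 45 (size, color) combinations acting as pigeonholes.
With 45 × 2 = 90 T-shirts we could place exactly 2 in each, with no (size, color) pair reaching 3.
One more forces some (size, color) pair to hold 3, so 90 + 1 = 91.

91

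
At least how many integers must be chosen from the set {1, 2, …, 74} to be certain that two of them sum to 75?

Partition {1, …, 74} into 37 pairs: {1,74}, {2,73}, …, {37,38}.
Choosing 37 integers — say the integers 1 through 37 — takes one from each pair and avoids the property.
Choosing 38 forces two into the same pair by pigeonhole, and those sum to 75. So 38.

38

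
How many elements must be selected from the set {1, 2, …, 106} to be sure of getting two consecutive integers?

54

Partition {1, …, 106} into 53 pairs: {1,2}, {3,4}, …, {105,106}.
Choosing 53 integers — say the 53 even numbers 2, 4, …, 106 — takes one from each pair and avoids the property.
Choosing 54 forces two into the same pair by pigeonhole, and those are consecutive. So 54.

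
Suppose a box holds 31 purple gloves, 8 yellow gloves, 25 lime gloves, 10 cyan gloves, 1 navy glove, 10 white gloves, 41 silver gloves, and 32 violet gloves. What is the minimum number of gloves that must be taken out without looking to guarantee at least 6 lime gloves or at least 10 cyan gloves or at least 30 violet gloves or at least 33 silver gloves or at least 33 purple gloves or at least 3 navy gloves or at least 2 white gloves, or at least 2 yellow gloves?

The worst case stops just short of every target: all 31 purple, 1 yellow, 5 lime, 9 cyan, all 1 navy, 1 white, 32 silver, 29 violet — 31 + 1 + 5 + 9 + 1 + 1 + 32 + 29 = 109 gloves.
One more glove must push some color to its target, so 109 + 1 = 110.

110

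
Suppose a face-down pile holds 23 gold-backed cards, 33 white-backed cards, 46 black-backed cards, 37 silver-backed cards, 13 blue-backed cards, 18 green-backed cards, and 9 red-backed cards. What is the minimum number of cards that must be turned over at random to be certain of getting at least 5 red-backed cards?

175

To avoid red-backed cards as long as possible, exhaust the other 6 back colors first.
The worst case draws every non-red-backed card first: 23 + 33 + 46 + 37 + 13 + 18 = 170.
The next 5 draws are then forced to be red-backed, giving 170 + 5 = 175.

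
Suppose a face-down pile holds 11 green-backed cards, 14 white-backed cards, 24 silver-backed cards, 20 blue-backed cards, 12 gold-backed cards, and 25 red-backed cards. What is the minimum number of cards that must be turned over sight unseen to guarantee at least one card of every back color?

96

The hardest back color to obtain is green-backed: we could draw every other card first — 106 − 11 = 95 cards — without a single green-backed one.
The next draw must be green-backed, so 95 + 1 = 96.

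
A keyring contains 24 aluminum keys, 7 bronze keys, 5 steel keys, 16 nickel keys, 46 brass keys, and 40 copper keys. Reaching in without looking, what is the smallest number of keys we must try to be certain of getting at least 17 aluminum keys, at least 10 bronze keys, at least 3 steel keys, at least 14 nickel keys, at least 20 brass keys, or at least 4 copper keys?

61

Each of the 6 types has its own threshold; avoid all of them simultaneously.
The worst case stops just short of every target: 16 aluminum, all 7 bronze, 2 steel, 13 nickel, 19 brass, 3 copper — 16 + 7 + 2 + 13 + 19 + 3 = 60 keys.
One more key must push some type to its target, so 60 + 1 = 61.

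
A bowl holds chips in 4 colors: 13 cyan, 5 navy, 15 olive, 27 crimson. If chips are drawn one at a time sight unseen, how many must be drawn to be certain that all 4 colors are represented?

56

The hardest color to obtain is navy: we could draw every other chip first — 60 − 5 = 55 chips — without a single navy one.
The next draw must be navy, so 55 + 1 = 56.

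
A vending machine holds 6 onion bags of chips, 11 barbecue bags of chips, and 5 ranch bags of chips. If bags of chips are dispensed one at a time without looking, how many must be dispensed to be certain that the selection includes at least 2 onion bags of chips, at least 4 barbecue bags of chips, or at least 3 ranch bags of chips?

Each of the 3 flavors has its own threshold; avoid all of them simultaneously.
The worst case stops just short of every target: 1 onion, 3 barbecue, 2 ranch — 1 + 3 + 2 = 6 bags of chips.
One more bag of chips must push some flavor to its target, so 6 + 1 = 7.

7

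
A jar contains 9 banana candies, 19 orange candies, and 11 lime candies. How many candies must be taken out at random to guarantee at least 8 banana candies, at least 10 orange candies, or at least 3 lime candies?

Each of the 3 flavors has its own threshold; avoid all of them simultaneously.
The worst case stops just short of every target: 7 banana, 9 orange, 2 lime — 7 + 9 + 2 = 18 candies.
One more candy must push some flavor to its target, so 18 + 1 = 19.

19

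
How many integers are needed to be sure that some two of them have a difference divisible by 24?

25

Two integers differ by a multiple of 24 exactly when they share a remainder mod 24.
There are 24 residue classes mod 24, so 24 integers can all lie in distinct classes.
One more integer must repeat a residue, giving a difference divisible by 24. So n = 24 + 1 = 25.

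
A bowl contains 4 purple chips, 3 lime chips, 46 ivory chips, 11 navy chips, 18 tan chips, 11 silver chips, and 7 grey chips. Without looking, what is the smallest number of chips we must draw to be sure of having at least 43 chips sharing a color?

Treat the 7 colors as pigeonholes.
In the worst case we take at most 42 of each color, but all 4 purple, all 3 lime, all 11 navy, all 18 tan, all 11 silver, and all 7 grey (fewer than 42), giving 4 + 3 + 42 + 11 + 18 + 11 + 7 = 96.
One more chip then forces some color to 43, so 96 + 1 = 97.

97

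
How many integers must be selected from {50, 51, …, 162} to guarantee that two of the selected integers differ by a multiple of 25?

Group the integers by remainder mod 25; there are 25 residue classes, each nonempty in this range.
Choosing one from each class (25 integers) avoids any shared remainder.
One more choice must repeat a class, so two differ by a multiple of 25. Hence 25 + 1 = 26.

26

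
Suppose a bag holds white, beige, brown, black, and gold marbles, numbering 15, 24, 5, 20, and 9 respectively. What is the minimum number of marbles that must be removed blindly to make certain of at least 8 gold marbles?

72

The worst case draws every non-gold marble first: 15 + 24 + 5 + 20 = 64.
The next 8 draws are then forced to be gold, giving 64 + 8 = 72.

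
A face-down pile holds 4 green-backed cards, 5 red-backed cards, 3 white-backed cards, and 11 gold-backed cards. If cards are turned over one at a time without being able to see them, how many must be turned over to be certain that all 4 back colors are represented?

21

The hardest back color to obtain is white-backed: we could draw every other card first — 23 − 3 = 20 cards — without a single white-backed one.
The next draw must be white-backed, so 20 + 1 = 21.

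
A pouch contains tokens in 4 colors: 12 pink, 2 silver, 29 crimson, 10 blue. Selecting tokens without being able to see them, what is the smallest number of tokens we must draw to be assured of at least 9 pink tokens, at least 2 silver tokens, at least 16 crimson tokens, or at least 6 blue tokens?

Each of the 4 colors has its own threshold; avoid all of them simultaneously.
The worst case stops just short of every target: 8 pink, 1 silver, 15 crimson, 5 blue — 8 + 1 + 15 + 5 = 29 tokens.
One more token must push some color to its target, so 29 + 1 = 30.

30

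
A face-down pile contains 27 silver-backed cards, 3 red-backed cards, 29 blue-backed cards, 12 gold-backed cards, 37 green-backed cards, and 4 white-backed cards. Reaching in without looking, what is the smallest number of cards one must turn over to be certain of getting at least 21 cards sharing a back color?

Treat the 6 back colors as pigeonholes.
In the worst case we take at most 20 of each back color, but all 3 red-backed, all 12 gold-backed, and all 4 white-backed (fewer than 20), giving 20 + 3 + 20 + 12 + 20 + 4 = 79.
One more card then forces some back color to 21, so 79 + 1 = 80.

80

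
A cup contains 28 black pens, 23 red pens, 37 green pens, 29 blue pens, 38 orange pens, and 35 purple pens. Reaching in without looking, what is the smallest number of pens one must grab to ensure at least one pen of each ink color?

The hardest ink color to obtain is red: we could draw every other pen first — 190 − 23 = 167 pens — without a single red one.
The next draw must be red, so 167 + 1 = 168.

168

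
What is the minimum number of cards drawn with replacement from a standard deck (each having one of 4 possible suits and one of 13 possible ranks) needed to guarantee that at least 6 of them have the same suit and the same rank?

There are 4 × 13 = 52 (suit, rank) combinations acting as pigeonholes.
With 52 × 5 = 260 cards drawn with replacement from a standard deck we could place exactly 5 in each, with no (suit, rank) pair reaching 6.
One more forces some (suit, rank) pair to hold 6, so 260 + 1 = 261.

261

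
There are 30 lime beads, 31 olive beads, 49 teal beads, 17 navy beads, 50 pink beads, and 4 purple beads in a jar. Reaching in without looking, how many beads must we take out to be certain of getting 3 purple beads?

180

To avoid purple beads as long as possible, exhaust the other 5 colors first.
The worst case draws every non-purple bead first: 30 + 31 + 49 + 17 + 50 = 177.
The next 3 draws are then forced to be purple, giving 177 + 3 = 180.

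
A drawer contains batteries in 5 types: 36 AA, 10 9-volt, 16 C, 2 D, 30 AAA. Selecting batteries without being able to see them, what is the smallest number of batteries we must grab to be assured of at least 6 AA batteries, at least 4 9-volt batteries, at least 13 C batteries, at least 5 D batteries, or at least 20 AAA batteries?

42

The worst case stops just short of every target: 5 AA, 3 9-volt, 12 C, all 2 D, 19 AAA — 5 + 3 + 12 + 2 + 19 = 41 batteries.
One more battery must push some type to its target, so 41 + 1 = 42.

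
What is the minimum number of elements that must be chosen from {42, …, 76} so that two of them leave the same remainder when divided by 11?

12

Use the pigeonhole principle on residue classes: group the integers by remainder mod 11; there are 11 residue classes, each nonempty in this range.
Choosing one from each class (11 integers) avoids any shared remainder.
One more choice must repeat a class, so two differ by a multiple of 11. Hence 11 + 1 = 12.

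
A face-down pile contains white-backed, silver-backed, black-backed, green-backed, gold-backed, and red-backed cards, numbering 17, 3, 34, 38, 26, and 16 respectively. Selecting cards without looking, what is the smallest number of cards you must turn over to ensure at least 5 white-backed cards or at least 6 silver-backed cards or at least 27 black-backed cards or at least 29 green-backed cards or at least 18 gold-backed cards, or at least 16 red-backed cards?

The worst case stops just short of every target: 4 white-backed, all 3 silver-backed, 26 black-backed, 28 green-backed, 17 gold-backed, 15 red-backed — 4 + 3 + 26 + 28 + 17 + 15 = 93 cards.
One more card must push some back color to its target, so 93 + 1 = 94.

94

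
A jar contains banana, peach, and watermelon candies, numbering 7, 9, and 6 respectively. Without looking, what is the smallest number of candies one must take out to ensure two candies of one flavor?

Treat the 3 flavors as pigeonholes.
The worst case takes 1 candy of each flavor without reaching 2 of any: 3 × 1 = 3.
The next candy must bring some flavor to 2, so 3 + 1 = 4.

4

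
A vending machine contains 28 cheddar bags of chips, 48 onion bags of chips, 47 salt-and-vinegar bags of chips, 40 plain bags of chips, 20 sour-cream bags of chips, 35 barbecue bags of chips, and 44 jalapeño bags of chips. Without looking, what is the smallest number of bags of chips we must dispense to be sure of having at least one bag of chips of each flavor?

243

The hardest flavor to obtain is sour-cream: we could draw every other bag of chips first — 262 − 20 = 242 bags of chips — without a single sour-cream one.
The next draw must be sour-cream, so 242 + 1 = 243.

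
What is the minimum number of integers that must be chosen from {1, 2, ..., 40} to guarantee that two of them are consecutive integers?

Partition {1, …, 40} into 20 pairs: {1,2}, {3,4}, …, {39,40}.
Choosing 20 integers — say the 20 even numbers 2, 4, …, 40 — takes one from each pair and avoids the property.
Choosing 21 forces two into the same pair by pigeonhole, and those are consecutive. So 21.

21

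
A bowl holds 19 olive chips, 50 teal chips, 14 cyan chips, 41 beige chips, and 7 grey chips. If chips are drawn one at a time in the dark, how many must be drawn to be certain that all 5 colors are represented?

The hardest color to obtain is grey: we could draw every other chip first — 131 − 7 = 124 chips — without a single grey one.
The next draw must be grey, so 124 + 1 = 125.

125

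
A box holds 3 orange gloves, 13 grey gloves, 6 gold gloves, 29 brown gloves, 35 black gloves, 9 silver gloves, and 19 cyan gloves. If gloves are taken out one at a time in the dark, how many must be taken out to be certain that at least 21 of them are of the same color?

In the worst case we take at most 20 of each color, but all 3 orange, all 13 grey, all 6 gold, all 9 silver, and all 19 cyan (fewer than 20), giving 3 + 13 + 6 + 20 + 20 + 9 + 19 = 90.
One more glove then forces some color to 21, so 90 + 1 = 91.

91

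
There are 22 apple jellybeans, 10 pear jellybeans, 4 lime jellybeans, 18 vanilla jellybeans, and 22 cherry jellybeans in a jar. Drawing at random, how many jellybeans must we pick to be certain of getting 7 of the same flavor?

In the worst case we take at most 6 of each flavor, but all 4 lime (fewer than 6), giving 6 + 6 + 4 + 6 + 6 = 28.
One more jellybean then forces some flavor to 7, so 28 + 1 = 29.

29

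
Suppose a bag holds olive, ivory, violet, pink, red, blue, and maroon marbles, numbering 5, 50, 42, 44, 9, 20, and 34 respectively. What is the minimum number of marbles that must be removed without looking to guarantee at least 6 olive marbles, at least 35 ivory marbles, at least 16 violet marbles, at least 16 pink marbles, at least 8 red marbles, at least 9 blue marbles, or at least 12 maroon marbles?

96

The worst case stops just short of every target: 5 olive, 34 ivory, 15 violet, 15 pink, 7 red, 8 blue, 11 maroon — 5 + 34 + 15 + 15 + 7 + 8 + 11 = 95 marbles.
One more marble must push some color to its target, so 95 + 1 = 96.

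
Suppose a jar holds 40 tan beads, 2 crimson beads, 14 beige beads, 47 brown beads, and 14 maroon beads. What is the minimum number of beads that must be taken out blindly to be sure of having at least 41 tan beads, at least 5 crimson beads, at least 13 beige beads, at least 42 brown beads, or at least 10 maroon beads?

105

The worst case stops just short of every target: 40 tan, all 2 crimson, 12 beige, 41 brown, 9 maroon — 40 + 2 + 12 + 41 + 9 = 104 beads.
One more bead must push some color to its target, so 104 + 1 = 105.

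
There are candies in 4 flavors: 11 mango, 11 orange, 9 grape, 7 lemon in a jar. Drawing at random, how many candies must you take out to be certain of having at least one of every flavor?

32

The hardest flavor to obtain is lemon: we could draw every other candy first — 38 − 7 = 31 candies — without a single lemon one.
The next draw must be lemon, so 31 + 1 = 32.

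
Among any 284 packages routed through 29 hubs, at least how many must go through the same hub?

10

If each of the 29 hubs held at most 9, the total would be at most 29 × 9 = 261 < 284, a contradiction.
So at least one holds ⌈284/29⌉ = 10.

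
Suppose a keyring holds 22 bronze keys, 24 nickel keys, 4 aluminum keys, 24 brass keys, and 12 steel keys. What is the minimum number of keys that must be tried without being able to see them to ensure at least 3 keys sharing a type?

The worst case takes 2 keys of each type without reaching 3 of any: 5 × 2 = 10.
The next key must bring some type to 3, so 10 + 1 = 11.

11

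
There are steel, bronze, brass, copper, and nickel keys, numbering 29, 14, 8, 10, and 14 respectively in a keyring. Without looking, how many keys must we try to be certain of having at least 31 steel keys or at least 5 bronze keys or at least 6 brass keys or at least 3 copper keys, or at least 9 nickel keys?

The worst case stops just short of every target: all 29 steel, 4 bronze, 5 brass, 2 copper, 8 nickel — 29 + 4 + 5 + 2 + 8 = 48 keys.
One more key must push some type to its target, so 48 + 1 = 49.

49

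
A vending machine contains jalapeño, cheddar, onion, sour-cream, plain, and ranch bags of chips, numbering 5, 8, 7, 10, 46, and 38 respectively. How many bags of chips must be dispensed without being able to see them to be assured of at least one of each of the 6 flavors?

110

The hardest flavor to obtain is jalapeño: we could draw every other bag of chips first — 114 − 5 = 109 bags of chips — without a single jalapeño one.
The next draw must be jalapeño, so 109 + 1 = 110.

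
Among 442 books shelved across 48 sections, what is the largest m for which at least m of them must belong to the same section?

10

The 442 books fall into 48 sections.
If each of the 48 sections held at most 9, the total would be at most 48 × 9 = 432 < 442, a contradiction.
So at least one holds ⌈442/48⌉ = 10.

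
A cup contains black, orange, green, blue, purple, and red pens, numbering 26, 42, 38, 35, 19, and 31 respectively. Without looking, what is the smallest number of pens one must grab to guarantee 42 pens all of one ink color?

191

Treat the 6 ink colors as pigeonholes.
In the worst case we take at most 41 of each ink color, but all 26 black, all 38 green, all 35 blue, all 19 purple, and all 31 red (fewer than 41), giving 26 + 41 + 38 + 35 + 19 + 31 = 190.
One more pen then forces some ink color to 42, so 190 + 1 = 191.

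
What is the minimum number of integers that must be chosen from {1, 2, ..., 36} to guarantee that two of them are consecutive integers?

Partition {1, …, 36} into 18 pairs: {1,2}, {3,4}, …, {35,36}.
Choosing 18 integers — say the 18 even numbers 2, 4, …, 36 — takes one from each pair and avoids the property.
Choosing 19 forces two into the same pair by pigeonhole, and those are consecutive. So 19.

19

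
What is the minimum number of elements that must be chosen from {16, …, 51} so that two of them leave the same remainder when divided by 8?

Group the integers by remainder mod 8; there are 8 residue classes, each nonempty in this range.
Choosing one from each class (8 integers) avoids any shared remainder.
One more choice must repeat a class, so two differ by a multiple of 8. Hence 8 + 1 = 9.

9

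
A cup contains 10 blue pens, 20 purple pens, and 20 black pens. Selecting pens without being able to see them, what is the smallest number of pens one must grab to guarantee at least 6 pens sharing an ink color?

16

Treat the 3 ink colors as pigeonholes.
The worst case takes 5 pens of each ink color without reaching 6 of any: 3 × 5 = 15.
The next pen must bring some ink color to 6, so 15 + 1 = 16.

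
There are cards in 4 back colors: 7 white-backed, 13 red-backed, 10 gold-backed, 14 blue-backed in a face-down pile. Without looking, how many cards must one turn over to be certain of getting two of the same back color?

The worst case takes 1 card of each back color without reaching 2 of any: 4 × 1 = 4.
The next card must bring some back color to 2, so 4 + 1 = 5.

5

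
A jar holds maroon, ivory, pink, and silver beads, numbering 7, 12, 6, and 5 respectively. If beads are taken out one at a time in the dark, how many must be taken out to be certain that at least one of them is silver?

26

The worst case draws every non-silver bead first: 7 + 12 + 6 = 25.
The next draw is then forced to be silver, giving 25 + 1 = 26.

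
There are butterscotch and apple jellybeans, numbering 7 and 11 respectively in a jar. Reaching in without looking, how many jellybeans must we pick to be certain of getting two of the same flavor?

3

Treat the 2 flavors as pigeonholes.
The worst case takes 1 jellybean of each flavor without reaching 2 of any: 2 × 1 = 2.
The next jellybean must bring some flavor to 2, so 2 + 1 = 3.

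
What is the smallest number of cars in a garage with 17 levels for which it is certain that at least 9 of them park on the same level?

137

There are 17 levels acting as pigeonholes.
With 17 × 8 = 136 cars we could place exactly 8 in each, with no class reaching 9.
One more forces some class to hold 9, so 136 + 1 = 137.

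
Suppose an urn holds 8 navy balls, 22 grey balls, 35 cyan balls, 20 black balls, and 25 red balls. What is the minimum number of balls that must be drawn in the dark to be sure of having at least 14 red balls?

To avoid red balls as long as possible, exhaust the other 4 colors first.
The worst case draws every non-red ball first: 8 + 22 + 35 + 20 = 85.
The next 14 draws are then forced to be red, giving 85 + 14 = 99.

99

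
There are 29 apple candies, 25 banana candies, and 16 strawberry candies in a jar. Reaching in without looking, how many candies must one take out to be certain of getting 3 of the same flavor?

The worst case takes 2 candies of each flavor without reaching 3 of any: 3 × 2 = 6.
The next candy must bring some flavor to 3, so 6 + 1 = 7.

7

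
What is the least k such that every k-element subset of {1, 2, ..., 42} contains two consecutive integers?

22

Partition {1, …, 42} into 21 pairs: {1,2}, {3,4}, …, {41,42}.
Choosing 21 integers — say the 21 even numbers 2, 4, …, 42 — takes one from each pair and avoids the property.
Choosing 22 forces two into the same pair by pigeonhole, and those are consecutive. So 22.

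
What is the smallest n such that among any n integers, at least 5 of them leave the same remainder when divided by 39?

There are 39 residue classes modulo 39 acting as pigeonholes.
With 39 × 4 = 156 integers we could place exactly 4 in each, with no class reaching 5.
One more forces some class to hold 5, so 156 + 1 = 157.

157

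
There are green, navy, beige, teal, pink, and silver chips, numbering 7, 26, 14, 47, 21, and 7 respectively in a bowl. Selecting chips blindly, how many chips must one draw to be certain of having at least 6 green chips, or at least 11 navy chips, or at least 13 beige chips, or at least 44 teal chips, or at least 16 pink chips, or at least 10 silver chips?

93

The worst case stops just short of every target: 5 green, 10 navy, 12 beige, 43 teal, 15 pink, all 7 silver — 5 + 10 + 12 + 43 + 15 + 7 = 92 chips.
One more chip must push some color to its target, so 92 + 1 = 93.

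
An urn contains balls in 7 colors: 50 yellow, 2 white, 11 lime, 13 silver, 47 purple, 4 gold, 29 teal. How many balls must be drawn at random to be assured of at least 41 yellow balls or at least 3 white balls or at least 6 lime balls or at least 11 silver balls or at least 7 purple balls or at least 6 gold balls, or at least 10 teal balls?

The worst case stops just short of every target: 40 yellow, 2 white, 5 lime, 10 silver, 6 purple, all 4 gold, 9 teal — 40 + 2 + 5 + 10 + 6 + 4 + 9 = 76 balls.
One more ball must push some color to its target, so 76 + 1 = 77.

77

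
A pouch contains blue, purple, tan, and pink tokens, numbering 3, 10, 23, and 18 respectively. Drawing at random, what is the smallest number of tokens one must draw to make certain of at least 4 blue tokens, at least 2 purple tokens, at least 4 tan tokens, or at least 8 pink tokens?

15

The worst case stops just short of every target: 3 blue, 1 purple, 3 tan, 7 pink — 3 + 1 + 3 + 7 = 14 tokens.
One more token must push some color to its target, so 14 + 1 = 15.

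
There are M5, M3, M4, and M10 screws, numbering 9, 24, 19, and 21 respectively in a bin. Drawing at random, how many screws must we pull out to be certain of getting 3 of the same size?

9

The worst case takes 2 screws of each size without reaching 3 of any: 4 × 2 = 8.
The next screw must bring some size to 3, so 8 + 1 = 9.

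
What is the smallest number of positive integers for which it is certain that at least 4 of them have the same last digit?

There are 10 possible last digits acting as pigeonholes.
With 10 × 3 = 30 positive integers we could place exactly 3 in each, with no class reaching 4.
One more forces some class to hold 4, so 30 + 1 = 31.

31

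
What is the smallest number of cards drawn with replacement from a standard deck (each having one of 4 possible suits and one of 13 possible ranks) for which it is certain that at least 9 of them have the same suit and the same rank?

There are 4 × 13 = 52 (suit, rank) combinations acting as pigeonholes.
With 52 × 8 = 416 cards drawn with replacement from a standard deck we could place exactly 8 in each, with no (suit, rank) pair reaching 9.
One more forces some (suit, rank) pair to hold 9, so 416 + 1 = 417.

417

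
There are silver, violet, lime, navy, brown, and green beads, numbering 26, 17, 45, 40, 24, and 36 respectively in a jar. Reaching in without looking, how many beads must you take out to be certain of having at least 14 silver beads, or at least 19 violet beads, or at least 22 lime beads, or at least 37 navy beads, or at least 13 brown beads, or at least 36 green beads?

135

The worst case stops just short of every target: 13 silver, all 17 violet, 21 lime, 36 navy, 12 brown, 35 green — 13 + 17 + 21 + 36 + 12 + 35 = 134 beads.
One more bead must push some color to its target, so 134 + 1 = 135.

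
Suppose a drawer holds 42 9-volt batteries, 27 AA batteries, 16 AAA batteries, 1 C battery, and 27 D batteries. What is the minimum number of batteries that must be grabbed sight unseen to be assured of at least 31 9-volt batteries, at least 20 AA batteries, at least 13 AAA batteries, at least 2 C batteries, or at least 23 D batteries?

The worst case stops just short of every target: 30 9-volt, 19 AA, 12 AAA, 1 C, 22 D — 30 + 19 + 12 + 1 + 22 = 84 batteries.
One more battery must push some type to its target, so 84 + 1 = 85.

85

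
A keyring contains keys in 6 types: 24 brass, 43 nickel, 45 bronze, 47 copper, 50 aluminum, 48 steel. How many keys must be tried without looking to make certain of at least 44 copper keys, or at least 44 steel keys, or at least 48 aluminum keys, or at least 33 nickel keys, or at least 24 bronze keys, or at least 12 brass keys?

200

The worst case stops just short of every target: 11 brass, 32 nickel, 23 bronze, 43 copper, 47 aluminum, 43 steel — 11 + 32 + 23 + 43 + 47 + 43 = 199 keys.
One more key must push some type to its target, so 199 + 1 = 200.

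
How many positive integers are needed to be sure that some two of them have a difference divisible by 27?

Two integers differ by a multiple of 27 exactly when they share a remainder mod 27.
There are 27 residue classes mod 27, so 27 integers can all lie in distinct classes.
One more integer must repeat a residue, giving a difference divisible by 27. So n = 27 + 1 = 28.

28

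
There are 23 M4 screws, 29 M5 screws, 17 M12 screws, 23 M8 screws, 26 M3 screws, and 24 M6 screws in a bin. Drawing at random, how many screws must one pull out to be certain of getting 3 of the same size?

The worst case takes 2 screws of each size without reaching 3 of any: 6 × 2 = 12.
The next screw must bring some size to 3, so 12 + 1 = 13.

13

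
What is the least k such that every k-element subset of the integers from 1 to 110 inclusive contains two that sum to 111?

56

Partition {1, …, 110} into 55 pairs: {1,110}, {2,109}, …, {55,56}.
Choosing 55 integers — say the integers 1 through 55 — takes one from each pair and avoids the property.
Choosing 56 forces two into the same pair by pigeonhole, and those sum to 111. So 56.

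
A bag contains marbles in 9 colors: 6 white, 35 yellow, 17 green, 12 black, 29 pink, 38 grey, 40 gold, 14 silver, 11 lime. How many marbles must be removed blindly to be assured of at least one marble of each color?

The hardest color to obtain is white: we could draw every other marble first — 202 − 6 = 196 marbles — without a single white one.
The next draw must be white, so 196 + 1 = 197.

197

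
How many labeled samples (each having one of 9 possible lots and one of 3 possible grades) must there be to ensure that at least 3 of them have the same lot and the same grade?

There are 9 × 3 = 27 (lot, grade) combinations acting as pigeonholes.
With 27 × 2 = 54 labeled samples we could place exactly 2 in each, with no (lot, grade) pair reaching 3.
One more forces some (lot, grade) pair to hold 3, so 54 + 1 = 55.

55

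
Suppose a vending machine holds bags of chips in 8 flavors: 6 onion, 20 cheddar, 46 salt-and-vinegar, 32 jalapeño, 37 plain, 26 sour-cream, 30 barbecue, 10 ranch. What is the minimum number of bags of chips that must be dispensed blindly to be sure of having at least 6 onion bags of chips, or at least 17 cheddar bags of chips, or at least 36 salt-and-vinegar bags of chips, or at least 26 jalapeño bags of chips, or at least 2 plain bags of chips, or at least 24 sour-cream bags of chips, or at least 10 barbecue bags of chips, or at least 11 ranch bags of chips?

The worst case stops just short of every target: 5 onion, 16 cheddar, 35 salt-and-vinegar, 25 jalapeño, 1 plain, 23 sour-cream, 9 barbecue, 10 ranch — 5 + 16 + 35 + 25 + 1 + 23 + 9 + 10 = 124 bags of chips.
One more bag of chips must push some flavor to its target, so 124 + 1 = 125.

125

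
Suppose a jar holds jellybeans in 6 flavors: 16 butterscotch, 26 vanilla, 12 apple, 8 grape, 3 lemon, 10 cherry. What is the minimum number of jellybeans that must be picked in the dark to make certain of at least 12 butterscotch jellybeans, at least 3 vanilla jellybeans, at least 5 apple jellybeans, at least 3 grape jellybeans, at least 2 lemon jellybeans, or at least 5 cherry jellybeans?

Each of the 6 flavors has its own threshold; avoid all of them simultaneously.
The worst case stops just short of every target: 11 butterscotch, 2 vanilla, 4 apple, 2 grape, 1 lemon, 4 cherry — 11 + 2 + 4 + 2 + 1 + 4 = 24 jellybeans.
One more jellybean must push some flavor to its target, so 24 + 1 = 25.

25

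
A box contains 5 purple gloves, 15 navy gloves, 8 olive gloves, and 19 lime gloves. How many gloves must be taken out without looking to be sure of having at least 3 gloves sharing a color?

9

The worst case takes 2 gloves of each color without reaching 3 of any: 4 × 2 = 8.
The next glove must bring some color to 3, so 8 + 1 = 9.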